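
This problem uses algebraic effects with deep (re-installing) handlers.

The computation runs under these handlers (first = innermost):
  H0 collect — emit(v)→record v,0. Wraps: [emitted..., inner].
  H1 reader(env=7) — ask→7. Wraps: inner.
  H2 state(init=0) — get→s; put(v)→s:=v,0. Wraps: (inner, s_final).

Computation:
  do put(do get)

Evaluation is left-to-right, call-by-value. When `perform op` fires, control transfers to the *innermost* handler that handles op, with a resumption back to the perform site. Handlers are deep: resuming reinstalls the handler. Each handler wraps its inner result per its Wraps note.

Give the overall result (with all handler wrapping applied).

Evaluation trace:
get @ H2 ⇒ 0
put(0) @ H2 ⇒ s:=0
H0 returns [0]
H1 returns [0]
H2 returns ([0], 0)
= ([0], 0)

Answer: ([0], 0)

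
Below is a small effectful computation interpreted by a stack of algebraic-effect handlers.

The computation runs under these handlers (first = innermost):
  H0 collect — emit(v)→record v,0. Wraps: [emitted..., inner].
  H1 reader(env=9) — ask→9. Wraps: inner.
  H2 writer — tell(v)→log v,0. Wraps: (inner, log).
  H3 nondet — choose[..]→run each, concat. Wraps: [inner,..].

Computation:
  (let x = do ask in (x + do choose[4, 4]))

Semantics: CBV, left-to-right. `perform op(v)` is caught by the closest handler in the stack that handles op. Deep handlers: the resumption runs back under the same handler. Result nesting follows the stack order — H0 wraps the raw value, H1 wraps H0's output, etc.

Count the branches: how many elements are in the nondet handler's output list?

Step-by-step:
ask @ H1 ⇒ 9
choose[4, 4] @ H3
  branch[0] choose=4:
    H0 returns [13]
    H1 returns [13]
    H2 returns ([13], ())
    H3 returns [([13], ())]
  branch[1] choose=4:
    H0 returns [13]
    H1 returns [13]
    H2 returns ([13], ())
    H3 returns [([13], ())]
= [([13], ()), ([13], ())]

Answer: 2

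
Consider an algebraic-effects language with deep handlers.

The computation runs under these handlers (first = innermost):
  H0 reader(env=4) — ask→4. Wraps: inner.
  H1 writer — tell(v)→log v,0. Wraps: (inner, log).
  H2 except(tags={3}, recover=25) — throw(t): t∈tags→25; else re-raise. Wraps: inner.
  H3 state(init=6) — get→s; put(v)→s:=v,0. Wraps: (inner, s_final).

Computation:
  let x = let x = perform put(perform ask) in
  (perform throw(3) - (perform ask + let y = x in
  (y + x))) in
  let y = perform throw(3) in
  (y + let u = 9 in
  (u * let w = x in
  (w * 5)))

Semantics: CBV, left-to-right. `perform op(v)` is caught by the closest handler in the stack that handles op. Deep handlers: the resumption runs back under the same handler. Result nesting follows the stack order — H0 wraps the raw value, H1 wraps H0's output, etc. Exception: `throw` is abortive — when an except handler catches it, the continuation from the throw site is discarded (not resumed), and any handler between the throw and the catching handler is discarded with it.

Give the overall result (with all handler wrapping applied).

Evaluation trace:
ask @ H0 ⇒ 4
put(4) @ H3 ⇒ s:=4
throw(3) @ H2 caught ⇒ 25
H3 returns (25, 4)
= (25, 4)

Answer: (25, 4)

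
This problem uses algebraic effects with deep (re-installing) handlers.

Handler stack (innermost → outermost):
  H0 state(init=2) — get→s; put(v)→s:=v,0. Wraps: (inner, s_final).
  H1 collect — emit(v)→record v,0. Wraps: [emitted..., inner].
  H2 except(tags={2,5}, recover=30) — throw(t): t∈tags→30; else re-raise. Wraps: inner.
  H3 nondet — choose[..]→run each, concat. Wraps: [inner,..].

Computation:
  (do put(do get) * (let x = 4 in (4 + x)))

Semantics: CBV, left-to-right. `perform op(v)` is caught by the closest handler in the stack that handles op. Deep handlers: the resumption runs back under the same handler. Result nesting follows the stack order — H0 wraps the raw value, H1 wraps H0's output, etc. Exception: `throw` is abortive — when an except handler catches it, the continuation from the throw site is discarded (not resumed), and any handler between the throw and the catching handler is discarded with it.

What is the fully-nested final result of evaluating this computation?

Answer: [[(0, 2)]]

Step-by-step:
get @ H0 ⇒ 2
put(2) @ H0 ⇒ s:=2
H0 returns (0, 2)
H1 returns [(0, 2)]
H2 returns [(0, 2)]
H3 returns [[(0, 2)]]
= [[(0, 2)]]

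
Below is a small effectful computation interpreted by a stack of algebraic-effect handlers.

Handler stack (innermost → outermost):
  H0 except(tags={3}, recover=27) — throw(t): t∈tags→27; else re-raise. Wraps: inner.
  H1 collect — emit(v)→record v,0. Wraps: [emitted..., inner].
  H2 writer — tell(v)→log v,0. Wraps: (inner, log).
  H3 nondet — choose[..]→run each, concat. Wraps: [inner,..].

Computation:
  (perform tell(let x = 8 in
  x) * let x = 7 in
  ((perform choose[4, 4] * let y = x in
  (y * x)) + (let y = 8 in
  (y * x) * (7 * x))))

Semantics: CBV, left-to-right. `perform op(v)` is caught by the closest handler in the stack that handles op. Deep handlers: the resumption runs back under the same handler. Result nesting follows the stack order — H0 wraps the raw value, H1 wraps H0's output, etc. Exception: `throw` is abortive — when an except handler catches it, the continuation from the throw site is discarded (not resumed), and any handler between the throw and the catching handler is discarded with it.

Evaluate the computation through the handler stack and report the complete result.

Evaluation trace:
tell(8) @ H2 ⇒ log+=8
choose[4, 4] @ H3
  branch[0] choose=4:
    H0 returns 0
    H1 returns [0]
    H2 returns ([0], (8))
    H3 returns [([0], (8))]
  branch[1] choose=4:
    H0 returns 0
    H1 returns [0]
    H2 returns ([0], (8))
    H3 returns [([0], (8))]
= [([0], (8)), ([0], (8))]

Answer: [([0], (8)), ([0], (8))]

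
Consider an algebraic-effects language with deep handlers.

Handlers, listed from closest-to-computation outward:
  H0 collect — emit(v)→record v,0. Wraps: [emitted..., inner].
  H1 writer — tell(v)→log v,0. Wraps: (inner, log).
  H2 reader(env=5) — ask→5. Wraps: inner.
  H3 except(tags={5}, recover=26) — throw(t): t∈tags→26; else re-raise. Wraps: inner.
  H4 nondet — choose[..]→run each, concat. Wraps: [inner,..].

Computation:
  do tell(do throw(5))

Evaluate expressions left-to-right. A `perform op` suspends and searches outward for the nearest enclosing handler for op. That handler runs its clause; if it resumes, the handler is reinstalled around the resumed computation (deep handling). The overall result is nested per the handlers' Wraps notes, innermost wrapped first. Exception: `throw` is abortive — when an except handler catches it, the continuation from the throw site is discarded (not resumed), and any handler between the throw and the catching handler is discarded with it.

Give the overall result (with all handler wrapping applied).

Answer: [26]

Evaluation trace:
throw(5) @ H3 caught ⇒ 26
H4 returns [26]
= [26]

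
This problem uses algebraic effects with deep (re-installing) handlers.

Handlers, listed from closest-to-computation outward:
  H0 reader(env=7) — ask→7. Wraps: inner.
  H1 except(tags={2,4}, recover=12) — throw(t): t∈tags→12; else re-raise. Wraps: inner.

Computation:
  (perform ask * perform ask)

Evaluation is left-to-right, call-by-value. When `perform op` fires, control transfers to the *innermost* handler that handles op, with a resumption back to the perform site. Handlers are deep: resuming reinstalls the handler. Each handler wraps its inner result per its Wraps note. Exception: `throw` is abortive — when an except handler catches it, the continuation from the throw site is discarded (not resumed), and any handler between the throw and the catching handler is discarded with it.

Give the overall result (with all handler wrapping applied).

Step-by-step:
ask @ H0 ⇒ 7
ask @ H0 ⇒ 7
H0 returns 49
H1 returns 49
= 49

Answer: 49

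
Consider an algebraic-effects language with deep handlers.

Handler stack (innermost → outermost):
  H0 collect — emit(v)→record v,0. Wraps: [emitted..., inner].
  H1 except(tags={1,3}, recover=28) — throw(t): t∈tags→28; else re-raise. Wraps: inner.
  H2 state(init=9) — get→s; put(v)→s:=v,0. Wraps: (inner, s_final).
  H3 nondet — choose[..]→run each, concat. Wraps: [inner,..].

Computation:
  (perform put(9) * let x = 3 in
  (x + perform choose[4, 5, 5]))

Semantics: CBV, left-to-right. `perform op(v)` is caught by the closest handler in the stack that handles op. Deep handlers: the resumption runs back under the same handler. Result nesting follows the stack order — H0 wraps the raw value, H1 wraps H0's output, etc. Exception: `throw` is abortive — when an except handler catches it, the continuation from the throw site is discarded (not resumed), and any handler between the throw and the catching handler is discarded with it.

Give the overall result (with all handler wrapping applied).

Answer: [([0], 9), ([0], 9), ([0], 9)]

Working:
put(9) @ H2 ⇒ s:=9
choose[4, 5, 5] @ H3
  branch[0] choose=4:
    H0 returns [0]
    H1 returns [0]
    H2 returns ([0], 9)
    H3 returns [([0], 9)]
  branch[1] choose=5:
    H0 returns [0]
    H1 returns [0]
    H2 returns ([0], 9)
    H3 returns [([0], 9)]
  branch[2] choose=5:
    H0 returns [0]
    H1 returns [0]
    H2 returns ([0], 9)
    H3 returns [([0], 9)]
= [([0], 9), ([0], 9), ([0], 9)]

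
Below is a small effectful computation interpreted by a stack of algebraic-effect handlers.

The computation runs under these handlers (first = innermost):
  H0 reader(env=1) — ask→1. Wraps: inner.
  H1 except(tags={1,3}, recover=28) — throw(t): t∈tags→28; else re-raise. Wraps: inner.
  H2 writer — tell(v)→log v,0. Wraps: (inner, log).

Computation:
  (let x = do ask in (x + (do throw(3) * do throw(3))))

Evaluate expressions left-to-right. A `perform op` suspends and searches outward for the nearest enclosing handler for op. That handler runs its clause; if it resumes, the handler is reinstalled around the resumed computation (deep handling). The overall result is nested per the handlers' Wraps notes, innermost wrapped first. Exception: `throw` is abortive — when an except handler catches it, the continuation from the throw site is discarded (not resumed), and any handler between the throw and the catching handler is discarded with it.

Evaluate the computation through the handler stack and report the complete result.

Answer: (28, ())

Step-by-step:
ask @ H0 ⇒ 1
throw(3) @ H1 caught ⇒ 28
H2 returns (28, ())
= (28, ())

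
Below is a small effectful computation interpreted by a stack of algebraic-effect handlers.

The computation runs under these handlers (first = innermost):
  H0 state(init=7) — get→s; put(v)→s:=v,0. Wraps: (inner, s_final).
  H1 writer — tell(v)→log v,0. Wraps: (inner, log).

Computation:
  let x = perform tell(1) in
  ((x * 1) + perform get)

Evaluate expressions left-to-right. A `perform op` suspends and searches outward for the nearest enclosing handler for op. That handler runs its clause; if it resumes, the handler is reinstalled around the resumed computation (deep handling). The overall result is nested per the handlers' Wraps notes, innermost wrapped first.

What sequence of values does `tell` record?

Answer: (1)

Step-by-step:
tell(1) @ H1 ⇒ log+=1
get @ H0 ⇒ 7
H0 returns (7, 7)
H1 returns ((7, 7), (1))
= ((7, 7), (1))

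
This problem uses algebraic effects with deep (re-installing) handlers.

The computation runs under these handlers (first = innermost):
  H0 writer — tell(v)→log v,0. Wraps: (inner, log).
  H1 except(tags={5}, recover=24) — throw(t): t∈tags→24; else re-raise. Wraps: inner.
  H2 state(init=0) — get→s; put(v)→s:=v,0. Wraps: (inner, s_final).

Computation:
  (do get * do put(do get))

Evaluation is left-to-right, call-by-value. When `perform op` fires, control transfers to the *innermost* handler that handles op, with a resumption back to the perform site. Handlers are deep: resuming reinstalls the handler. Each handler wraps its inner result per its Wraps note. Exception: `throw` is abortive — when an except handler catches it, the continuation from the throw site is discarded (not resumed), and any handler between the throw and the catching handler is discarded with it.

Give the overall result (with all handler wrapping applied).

Step-by-step:
get @ H2 ⇒ 0
get @ H2 ⇒ 0
put(0) @ H2 ⇒ s:=0
H0 returns (0, ())
H1 returns (0, ())
H2 returns ((0, ()), 0)
= ((0, ()), 0)

Answer: ((0, ()), 0)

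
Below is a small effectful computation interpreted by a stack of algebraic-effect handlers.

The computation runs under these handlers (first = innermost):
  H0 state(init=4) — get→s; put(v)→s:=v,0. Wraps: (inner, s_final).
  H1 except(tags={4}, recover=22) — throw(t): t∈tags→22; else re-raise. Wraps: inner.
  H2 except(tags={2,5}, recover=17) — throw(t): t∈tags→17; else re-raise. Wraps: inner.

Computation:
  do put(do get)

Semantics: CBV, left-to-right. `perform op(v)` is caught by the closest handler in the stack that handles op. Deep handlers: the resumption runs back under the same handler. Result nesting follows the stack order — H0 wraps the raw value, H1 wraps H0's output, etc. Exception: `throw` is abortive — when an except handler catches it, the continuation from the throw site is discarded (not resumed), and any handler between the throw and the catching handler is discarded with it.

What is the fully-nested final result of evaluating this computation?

Answer: (0, 4)

Step-by-step:
get @ H0 ⇒ 4
put(4) @ H0 ⇒ s:=4
H0 returns (0, 4)
H1 returns (0, 4)
H2 returns (0, 4)
= (0, 4)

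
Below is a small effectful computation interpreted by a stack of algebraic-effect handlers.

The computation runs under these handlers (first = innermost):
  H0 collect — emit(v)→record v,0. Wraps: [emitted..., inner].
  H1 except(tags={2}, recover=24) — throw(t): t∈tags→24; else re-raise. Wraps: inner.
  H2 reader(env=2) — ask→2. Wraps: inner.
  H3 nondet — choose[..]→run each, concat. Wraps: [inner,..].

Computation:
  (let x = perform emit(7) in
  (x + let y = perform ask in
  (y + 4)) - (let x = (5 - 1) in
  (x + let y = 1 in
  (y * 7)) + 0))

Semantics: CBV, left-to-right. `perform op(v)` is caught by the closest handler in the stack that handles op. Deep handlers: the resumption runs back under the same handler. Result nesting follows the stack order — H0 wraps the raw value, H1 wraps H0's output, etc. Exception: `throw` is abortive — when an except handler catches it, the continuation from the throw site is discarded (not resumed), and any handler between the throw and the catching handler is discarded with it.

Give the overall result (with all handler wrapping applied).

Answer: [[7, -5]]

Evaluation trace:
emit(7) @ H0 ⇒ out+=7
ask @ H2 ⇒ 2
H0 returns [7, -5]
H1 returns [7, -5]
H2 returns [7, -5]
H3 returns [[7, -5]]
= [[7, -5]]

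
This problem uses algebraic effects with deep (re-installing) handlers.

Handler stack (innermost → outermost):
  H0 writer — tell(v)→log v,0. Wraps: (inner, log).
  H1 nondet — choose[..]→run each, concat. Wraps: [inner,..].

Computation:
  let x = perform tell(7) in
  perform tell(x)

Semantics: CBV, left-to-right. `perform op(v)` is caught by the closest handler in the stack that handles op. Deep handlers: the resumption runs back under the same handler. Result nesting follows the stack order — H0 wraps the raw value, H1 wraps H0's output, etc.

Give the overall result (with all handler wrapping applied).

Answer: [(0, (7, 0))]

Working:
tell(7) @ H0 ⇒ log+=7
tell(0) @ H0 ⇒ log+=0
H0 returns (0, (7, 0))
H1 returns [(0, (7, 0))]
= [(0, (7, 0))]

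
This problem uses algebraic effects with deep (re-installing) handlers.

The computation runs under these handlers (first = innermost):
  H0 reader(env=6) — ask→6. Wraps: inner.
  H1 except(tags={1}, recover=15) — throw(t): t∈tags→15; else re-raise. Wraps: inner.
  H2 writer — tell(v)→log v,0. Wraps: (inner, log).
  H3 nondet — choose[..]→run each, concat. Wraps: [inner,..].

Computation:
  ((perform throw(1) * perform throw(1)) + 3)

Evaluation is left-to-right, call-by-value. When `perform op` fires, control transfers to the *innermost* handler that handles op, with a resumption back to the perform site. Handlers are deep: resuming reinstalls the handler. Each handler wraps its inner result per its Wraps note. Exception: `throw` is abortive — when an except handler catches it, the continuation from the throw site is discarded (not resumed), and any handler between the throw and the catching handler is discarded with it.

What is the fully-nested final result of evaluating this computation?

Evaluation trace:
throw(1) @ H1 caught ⇒ 15
H2 returns (15, ())
H3 returns [(15, ())]
= [(15, ())]

Answer: [(15, ())]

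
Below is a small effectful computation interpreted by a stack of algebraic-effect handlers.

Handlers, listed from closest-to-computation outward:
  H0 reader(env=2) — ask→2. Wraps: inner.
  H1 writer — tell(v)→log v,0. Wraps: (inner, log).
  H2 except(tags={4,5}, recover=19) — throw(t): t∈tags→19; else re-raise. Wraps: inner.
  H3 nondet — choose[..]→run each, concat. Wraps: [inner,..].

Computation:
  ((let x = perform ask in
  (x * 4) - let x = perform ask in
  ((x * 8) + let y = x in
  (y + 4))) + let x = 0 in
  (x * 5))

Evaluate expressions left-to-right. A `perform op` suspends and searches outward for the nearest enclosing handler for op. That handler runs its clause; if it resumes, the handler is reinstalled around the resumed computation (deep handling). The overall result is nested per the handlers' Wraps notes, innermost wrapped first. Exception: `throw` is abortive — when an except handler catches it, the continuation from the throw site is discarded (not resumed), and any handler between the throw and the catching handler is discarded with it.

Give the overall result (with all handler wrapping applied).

Evaluation trace:
ask @ H0 ⇒ 2
ask @ H0 ⇒ 2
H0 returns -14
H1 returns (-14, ())
H2 returns (-14, ())
H3 returns [(-14, ())]
= [(-14, ())]

Answer: [(-14, ())]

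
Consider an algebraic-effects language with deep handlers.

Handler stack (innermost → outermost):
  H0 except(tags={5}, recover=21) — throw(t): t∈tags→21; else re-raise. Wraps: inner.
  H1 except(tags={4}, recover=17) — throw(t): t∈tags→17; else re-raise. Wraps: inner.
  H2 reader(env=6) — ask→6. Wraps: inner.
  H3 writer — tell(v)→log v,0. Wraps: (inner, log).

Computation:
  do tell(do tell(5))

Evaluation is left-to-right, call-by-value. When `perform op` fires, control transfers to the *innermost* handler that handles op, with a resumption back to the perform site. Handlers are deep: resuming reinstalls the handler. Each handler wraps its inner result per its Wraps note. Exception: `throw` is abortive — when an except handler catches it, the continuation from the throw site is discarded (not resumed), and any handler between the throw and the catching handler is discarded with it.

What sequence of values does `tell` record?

Answer: (5, 0)

Working:
tell(5) @ H3 ⇒ log+=5
tell(0) @ H3 ⇒ log+=0
H0 returns 0
H1 returns 0
H2 returns 0
H3 returns (0, (5, 0))
= (0, (5, 0))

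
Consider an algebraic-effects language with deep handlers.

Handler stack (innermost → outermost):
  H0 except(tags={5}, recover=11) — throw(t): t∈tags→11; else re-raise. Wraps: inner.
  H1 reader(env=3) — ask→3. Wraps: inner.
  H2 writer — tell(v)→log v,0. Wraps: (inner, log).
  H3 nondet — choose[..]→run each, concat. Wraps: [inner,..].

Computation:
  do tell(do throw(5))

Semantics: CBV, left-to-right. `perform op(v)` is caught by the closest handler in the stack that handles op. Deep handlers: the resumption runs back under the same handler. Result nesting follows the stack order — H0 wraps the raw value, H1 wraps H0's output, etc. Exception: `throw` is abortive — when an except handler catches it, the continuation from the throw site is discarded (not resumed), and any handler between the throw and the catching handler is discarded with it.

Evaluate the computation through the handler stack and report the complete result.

Evaluation trace:
throw(5) @ H0 caught ⇒ 11
H1 returns 11
H2 returns (11, ())
H3 returns [(11, ())]
= [(11, ())]

Answer: [(11, ())]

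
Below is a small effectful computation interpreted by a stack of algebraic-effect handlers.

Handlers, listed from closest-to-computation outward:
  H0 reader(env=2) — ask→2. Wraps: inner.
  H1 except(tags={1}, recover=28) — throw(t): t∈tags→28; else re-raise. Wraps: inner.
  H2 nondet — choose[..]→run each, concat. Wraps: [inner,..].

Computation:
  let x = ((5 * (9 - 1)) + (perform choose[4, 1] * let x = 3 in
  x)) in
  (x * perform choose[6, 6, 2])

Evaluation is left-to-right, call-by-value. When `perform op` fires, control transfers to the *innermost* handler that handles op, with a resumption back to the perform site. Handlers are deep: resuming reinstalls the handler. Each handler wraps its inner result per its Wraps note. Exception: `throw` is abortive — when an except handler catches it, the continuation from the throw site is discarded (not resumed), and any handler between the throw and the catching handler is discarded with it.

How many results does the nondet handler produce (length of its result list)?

Evaluation trace:
choose[4, 1] @ H2
  branch[0] choose=4:
    choose[6, 6, 2] @ H2
      branch[0] choose=6:
        H0 returns 312
        H1 returns 312
        H2 returns [312]
      branch[1] choose=6:
        H0 returns 312
        H1 returns 312
        H2 returns [312]
      branch[2] choose=2:
        H0 returns 104
        H1 returns 104
        H2 returns [104]
  branch[1] choose=1:
    choose[6, 6, 2] @ H2
      branch[0] choose=6:
        H0 returns 258
        H1 returns 258
        H2 returns [258]
      branch[1] choose=6:
        H0 returns 258
        H1 returns 258
        H2 returns [258]
      branch[2] choose=2:
        H0 returns 86
        H1 returns 86
        H2 returns [86]
= [312, 312, 104, 258, 258, 86]

Answer: 6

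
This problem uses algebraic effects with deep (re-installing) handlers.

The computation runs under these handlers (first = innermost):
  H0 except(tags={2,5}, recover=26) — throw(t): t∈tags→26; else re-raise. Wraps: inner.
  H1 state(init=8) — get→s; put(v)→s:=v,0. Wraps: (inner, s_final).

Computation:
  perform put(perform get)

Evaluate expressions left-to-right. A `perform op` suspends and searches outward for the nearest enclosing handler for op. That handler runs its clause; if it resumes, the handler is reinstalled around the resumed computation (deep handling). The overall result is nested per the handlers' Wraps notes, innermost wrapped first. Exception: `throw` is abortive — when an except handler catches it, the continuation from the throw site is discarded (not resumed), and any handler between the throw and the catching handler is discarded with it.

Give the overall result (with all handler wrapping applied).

Answer: (0, 8)

Evaluation trace:
get @ H1 ⇒ 8
put(8) @ H1 ⇒ s:=8
H0 returns 0
H1 returns (0, 8)
= (0, 8)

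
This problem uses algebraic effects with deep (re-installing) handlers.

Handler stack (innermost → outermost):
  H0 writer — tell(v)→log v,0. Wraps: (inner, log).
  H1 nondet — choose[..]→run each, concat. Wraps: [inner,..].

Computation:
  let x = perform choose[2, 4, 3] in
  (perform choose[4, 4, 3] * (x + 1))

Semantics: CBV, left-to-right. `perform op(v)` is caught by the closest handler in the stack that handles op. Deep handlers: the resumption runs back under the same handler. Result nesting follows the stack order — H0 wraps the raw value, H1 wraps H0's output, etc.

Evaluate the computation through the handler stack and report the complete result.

Answer: [(12, ()), (12, ()), (9, ()), (20, ()), (20, ()), (15, ()), (16, ()), (16, ()), (12, ())]

Evaluation trace:
choose[2, 4, 3] @ H1
  branch[0] choose=2:
    choose[4, 4, 3] @ H1
      branch[0] choose=4:
        H0 returns (12, ())
        H1 returns [(12, ())]
      branch[1] choose=4:
        H0 returns (12, ())
        H1 returns [(12, ())]
      branch[2] choose=3:
        H0 returns (9, ())
        H1 returns [(9, ())]
  branch[1] choose=4:
    choose[4, 4, 3] @ H1
      branch[0] choose=4:
        H0 returns (20, ())
        H1 returns [(20, ())]
      branch[1] choose=4:
        H0 returns (20, ())
        H1 returns [(20, ())]
      branch[2] choose=3:
        H0 returns (15, ())
        H1 returns [(15, ())]
  branch[2] choose=3:
    choose[4, 4, 3] @ H1
      branch[0] choose=4:
        H0 returns (16, ())
        H1 returns [(16, ())]
      branch[1] choose=4:
        H0 returns (16, ())
        H1 returns [(16, ())]
      branch[2] choose=3:
        H0 returns (12, ())
        H1 returns [(12, ())]
= [(12, ()), (12, ()), (9, ()), (20, ()), (20, ()), (15, ()), (16, ()), (16, ()), (12, ())]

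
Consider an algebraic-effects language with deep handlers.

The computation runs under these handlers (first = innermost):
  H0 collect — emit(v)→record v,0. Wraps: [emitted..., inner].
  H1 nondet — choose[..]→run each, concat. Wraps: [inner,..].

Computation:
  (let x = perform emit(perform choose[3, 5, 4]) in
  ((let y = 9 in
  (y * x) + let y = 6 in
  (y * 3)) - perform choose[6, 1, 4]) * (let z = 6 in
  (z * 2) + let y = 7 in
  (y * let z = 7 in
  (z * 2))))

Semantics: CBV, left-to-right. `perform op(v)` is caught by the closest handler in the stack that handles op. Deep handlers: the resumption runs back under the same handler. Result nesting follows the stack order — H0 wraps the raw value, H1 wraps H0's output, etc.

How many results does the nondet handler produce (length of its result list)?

Answer: 9

Step-by-step:
choose[3, 5, 4] @ H1
  branch[0] choose=3:
    emit(3) @ H0 ⇒ out+=3
    choose[6, 1, 4] @ H1
      branch[0] choose=6:
        H0 returns [3, 1320]
        H1 returns [[3, 1320]]
      branch[1] choose=1:
        H0 returns [3, 1870]
        H1 returns [[3, 1870]]
      branch[2] choose=4:
        H0 returns [3, 1540]
        H1 returns [[3, 1540]]
  branch[1] choose=5:
    emit(5) @ H0 ⇒ out+=5
    choose[6, 1, 4] @ H1
      branch[0] choose=6:
        H0 returns [5, 1320]
        H1 returns [[5, 1320]]
      branch[1] choose=1:
        H0 returns [5, 1870]
        H1 returns [[5, 1870]]
      branch[2] choose=4:
        H0 returns [5, 1540]
        H1 returns [[5, 1540]]
  branch[2] choose=4:
    emit(4) @ H0 ⇒ out+=4
    choose[6, 1, 4] @ H1
      branch[0] choose=6:
        H0 returns [4, 1320]
        H1 returns [[4, 1320]]
      branch[1] choose=1:
        H0 returns [4, 1870]
        H1 returns [[4, 1870]]
      branch[2] choose=4:
        H0 returns [4, 1540]
        H1 returns [[4, 1540]]
= [[3, 1320], [3, 1870], [3, 1540], [5, 1320], [5, 1870], [5, 1540], [4, 1320], [4, 1870], [4, 1540]]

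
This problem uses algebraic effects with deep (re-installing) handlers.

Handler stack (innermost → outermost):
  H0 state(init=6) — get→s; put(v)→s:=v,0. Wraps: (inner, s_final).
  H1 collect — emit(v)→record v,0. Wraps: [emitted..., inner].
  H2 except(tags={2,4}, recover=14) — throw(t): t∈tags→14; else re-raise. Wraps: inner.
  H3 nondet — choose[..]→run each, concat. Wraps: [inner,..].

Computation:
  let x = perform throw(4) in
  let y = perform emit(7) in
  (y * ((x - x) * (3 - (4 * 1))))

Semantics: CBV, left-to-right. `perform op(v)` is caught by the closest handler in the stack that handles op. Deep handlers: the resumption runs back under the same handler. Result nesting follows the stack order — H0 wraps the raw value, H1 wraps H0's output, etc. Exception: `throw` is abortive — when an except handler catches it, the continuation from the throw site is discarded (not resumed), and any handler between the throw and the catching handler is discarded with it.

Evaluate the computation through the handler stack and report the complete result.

Answer: [14]

Working:
throw(4) @ H2 caught ⇒ 14
H3 returns [14]
= [14]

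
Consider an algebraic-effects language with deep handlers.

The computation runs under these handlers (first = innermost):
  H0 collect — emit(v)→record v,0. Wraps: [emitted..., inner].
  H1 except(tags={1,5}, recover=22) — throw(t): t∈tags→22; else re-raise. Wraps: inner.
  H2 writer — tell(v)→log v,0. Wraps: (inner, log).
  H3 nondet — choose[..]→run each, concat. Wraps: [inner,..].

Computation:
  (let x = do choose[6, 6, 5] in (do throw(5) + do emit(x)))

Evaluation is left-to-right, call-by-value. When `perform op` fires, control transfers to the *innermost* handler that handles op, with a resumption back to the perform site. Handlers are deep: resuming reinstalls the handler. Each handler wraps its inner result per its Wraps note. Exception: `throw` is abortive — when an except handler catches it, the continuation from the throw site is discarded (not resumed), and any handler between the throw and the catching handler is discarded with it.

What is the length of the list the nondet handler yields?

Working:
choose[6, 6, 5] @ H3
  branch[0] choose=6:
    throw(5) @ H1 caught ⇒ 22
    H2 returns (22, ())
    H3 returns [(22, ())]
  branch[1] choose=6:
    throw(5) @ H1 caught ⇒ 22
    H2 returns (22, ())
    H3 returns [(22, ())]
  branch[2] choose=5:
    throw(5) @ H1 caught ⇒ 22
    H2 returns (22, ())
    H3 returns [(22, ())]
= [(22, ()), (22, ()), (22, ())]

Answer: 3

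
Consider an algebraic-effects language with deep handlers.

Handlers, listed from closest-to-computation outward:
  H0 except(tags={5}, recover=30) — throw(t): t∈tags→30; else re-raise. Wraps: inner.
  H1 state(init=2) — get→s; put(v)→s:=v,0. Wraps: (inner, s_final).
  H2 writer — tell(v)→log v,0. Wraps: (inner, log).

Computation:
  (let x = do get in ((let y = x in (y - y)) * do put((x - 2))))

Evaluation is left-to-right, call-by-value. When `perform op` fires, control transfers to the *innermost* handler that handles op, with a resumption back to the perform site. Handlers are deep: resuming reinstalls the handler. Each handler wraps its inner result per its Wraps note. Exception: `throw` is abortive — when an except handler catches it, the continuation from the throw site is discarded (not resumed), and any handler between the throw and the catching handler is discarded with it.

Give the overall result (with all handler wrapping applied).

Step-by-step:
get @ H1 ⇒ 2
put(0) @ H1 ⇒ s:=0
H0 returns 0
H1 returns (0, 0)
H2 returns ((0, 0), ())
= ((0, 0), ())

Answer: ((0, 0), ())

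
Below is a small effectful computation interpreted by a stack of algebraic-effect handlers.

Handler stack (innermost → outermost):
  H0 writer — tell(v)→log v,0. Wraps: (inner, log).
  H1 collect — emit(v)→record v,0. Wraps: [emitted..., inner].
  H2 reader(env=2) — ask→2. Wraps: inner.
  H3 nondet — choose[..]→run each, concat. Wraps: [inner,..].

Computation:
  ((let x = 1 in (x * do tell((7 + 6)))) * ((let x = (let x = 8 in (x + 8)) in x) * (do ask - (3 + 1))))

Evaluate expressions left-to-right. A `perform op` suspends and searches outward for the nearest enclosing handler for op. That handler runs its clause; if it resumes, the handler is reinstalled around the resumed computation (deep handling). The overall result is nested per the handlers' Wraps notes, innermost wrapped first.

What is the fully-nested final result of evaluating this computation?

Step-by-step:
tell(13) @ H0 ⇒ log+=13
ask @ H2 ⇒ 2
H0 returns (0, (13))
H1 returns [(0, (13))]
H2 returns [(0, (13))]
H3 returns [[(0, (13))]]
= [[(0, (13))]]

Answer: [[(0, (13))]]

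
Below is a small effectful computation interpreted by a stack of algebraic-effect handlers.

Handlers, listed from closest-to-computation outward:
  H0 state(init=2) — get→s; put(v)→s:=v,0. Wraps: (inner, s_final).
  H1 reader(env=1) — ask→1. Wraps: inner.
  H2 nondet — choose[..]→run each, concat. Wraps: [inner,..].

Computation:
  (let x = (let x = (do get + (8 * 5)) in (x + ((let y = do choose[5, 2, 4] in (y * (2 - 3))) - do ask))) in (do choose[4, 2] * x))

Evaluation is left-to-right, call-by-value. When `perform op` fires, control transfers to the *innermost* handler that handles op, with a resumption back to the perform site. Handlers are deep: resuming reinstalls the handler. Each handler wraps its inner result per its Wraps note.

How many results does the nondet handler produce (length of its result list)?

Answer: 6

Evaluation trace:
get @ H0 ⇒ 2
choose[5, 2, 4] @ H2
  branch[0] choose=5:
    ask @ H1 ⇒ 1
    choose[4, 2] @ H2
      branch[0] choose=4:
        H0 returns (144, 2)
        H1 returns (144, 2)
        H2 returns [(144, 2)]
      branch[1] choose=2:
        H0 returns (72, 2)
        H1 returns (72, 2)
        H2 returns [(72, 2)]
  branch[1] choose=2:
    ask @ H1 ⇒ 1
    choose[4, 2] @ H2
      branch[0] choose=4:
        H0 returns (156, 2)
        H1 returns (156, 2)
        H2 returns [(156, 2)]
      branch[1] choose=2:
        H0 returns (78, 2)
        H1 returns (78, 2)
        H2 returns [(78, 2)]
  branch[2] choose=4:
    ask @ H1 ⇒ 1
    choose[4, 2] @ H2
      branch[0] choose=4:
        H0 returns (148, 2)
        H1 returns (148, 2)
        H2 returns [(148, 2)]
      branch[1] choose=2:
        H0 returns (74, 2)
        H1 returns (74, 2)
        H2 returns [(74, 2)]
= [(144, 2), (72, 2), (156, 2), (78, 2), (148, 2), (74, 2)]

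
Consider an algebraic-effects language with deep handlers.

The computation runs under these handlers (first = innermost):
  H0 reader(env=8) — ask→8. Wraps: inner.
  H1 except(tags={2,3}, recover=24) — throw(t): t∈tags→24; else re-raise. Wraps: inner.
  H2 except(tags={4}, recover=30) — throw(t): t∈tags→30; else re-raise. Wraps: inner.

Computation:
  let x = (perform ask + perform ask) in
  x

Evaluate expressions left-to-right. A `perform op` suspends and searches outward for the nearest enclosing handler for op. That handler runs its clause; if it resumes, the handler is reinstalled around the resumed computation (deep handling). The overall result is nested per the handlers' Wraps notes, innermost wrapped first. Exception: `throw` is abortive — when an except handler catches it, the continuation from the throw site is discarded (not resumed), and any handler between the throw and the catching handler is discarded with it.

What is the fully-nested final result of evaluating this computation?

Answer: 16

Step-by-step:
ask @ H0 ⇒ 8
ask @ H0 ⇒ 8
H0 returns 16
H1 returns 16
H2 returns 16
= 16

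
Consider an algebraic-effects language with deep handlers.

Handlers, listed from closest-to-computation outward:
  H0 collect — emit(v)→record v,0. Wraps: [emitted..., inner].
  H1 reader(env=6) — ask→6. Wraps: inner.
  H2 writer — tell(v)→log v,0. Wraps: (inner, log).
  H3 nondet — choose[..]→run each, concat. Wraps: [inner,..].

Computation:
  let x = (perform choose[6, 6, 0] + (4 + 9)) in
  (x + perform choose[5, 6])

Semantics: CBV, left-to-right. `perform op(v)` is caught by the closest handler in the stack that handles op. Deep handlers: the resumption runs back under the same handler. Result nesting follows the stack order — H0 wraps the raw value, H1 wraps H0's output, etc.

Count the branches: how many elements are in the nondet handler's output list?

Step-by-step:
choose[6, 6, 0] @ H3
  branch[0] choose=6:
    choose[5, 6] @ H3
      branch[0] choose=5:
        H0 returns [24]
        H1 returns [24]
        H2 returns ([24], ())
        H3 returns [([24], ())]
      branch[1] choose=6:
        H0 returns [25]
        H1 returns [25]
        H2 returns ([25], ())
        H3 returns [([25], ())]
  branch[1] choose=6:
    choose[5, 6] @ H3
      branch[0] choose=5:
        H0 returns [24]
        H1 returns [24]
        H2 returns ([24], ())
        H3 returns [([24], ())]
      branch[1] choose=6:
        H0 returns [25]
        H1 returns [25]
        H2 returns ([25], ())
        H3 returns [([25], ())]
  branch[2] choose=0:
    choose[5, 6] @ H3
      branch[0] choose=5:
        H0 returns [18]
        H1 returns [18]
        H2 returns ([18], ())
        H3 returns [([18], ())]
      branch[1] choose=6:
        H0 returns [19]
        H1 returns [19]
        H2 returns ([19], ())
        H3 returns [([19], ())]
= [([24], ()), ([25], ()), ([24], ()), ([25], ()), ([18], ()), ([19], ())]

Answer: 6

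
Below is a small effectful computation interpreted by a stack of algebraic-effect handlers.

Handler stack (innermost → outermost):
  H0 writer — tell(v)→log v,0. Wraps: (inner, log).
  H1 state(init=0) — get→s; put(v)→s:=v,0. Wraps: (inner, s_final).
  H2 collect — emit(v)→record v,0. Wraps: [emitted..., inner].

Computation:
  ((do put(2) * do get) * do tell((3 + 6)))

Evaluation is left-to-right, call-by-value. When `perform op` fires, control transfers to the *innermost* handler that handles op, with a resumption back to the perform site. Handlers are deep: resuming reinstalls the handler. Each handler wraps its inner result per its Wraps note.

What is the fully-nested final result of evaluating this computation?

Answer: [((0, (9)), 2)]

Evaluation trace:
put(2) @ H1 ⇒ s:=2
get @ H1 ⇒ 2
tell(9) @ H0 ⇒ log+=9
H0 returns (0, (9))
H1 returns ((0, (9)), 2)
H2 returns [((0, (9)), 2)]
= [((0, (9)), 2)]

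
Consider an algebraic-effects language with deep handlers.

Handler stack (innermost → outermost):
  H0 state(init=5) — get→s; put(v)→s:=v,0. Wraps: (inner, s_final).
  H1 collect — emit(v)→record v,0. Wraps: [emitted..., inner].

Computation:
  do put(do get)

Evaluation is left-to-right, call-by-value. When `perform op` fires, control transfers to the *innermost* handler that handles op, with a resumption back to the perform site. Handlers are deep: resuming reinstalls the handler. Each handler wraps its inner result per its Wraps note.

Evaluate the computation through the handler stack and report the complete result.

Working:
get @ H0 ⇒ 5
put(5) @ H0 ⇒ s:=5
H0 returns (0, 5)
H1 returns [(0, 5)]
= [(0, 5)]

Answer: [(0, 5)]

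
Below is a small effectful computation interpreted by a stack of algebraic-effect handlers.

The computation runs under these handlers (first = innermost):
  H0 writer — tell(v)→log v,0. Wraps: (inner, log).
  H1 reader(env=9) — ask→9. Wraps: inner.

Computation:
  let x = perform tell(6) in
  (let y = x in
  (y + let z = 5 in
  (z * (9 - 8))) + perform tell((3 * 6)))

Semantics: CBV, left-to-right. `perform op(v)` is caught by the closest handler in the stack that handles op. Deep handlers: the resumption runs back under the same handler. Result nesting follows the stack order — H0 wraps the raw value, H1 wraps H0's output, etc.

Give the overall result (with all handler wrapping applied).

Evaluation trace:
tell(6) @ H0 ⇒ log+=6
tell(18) @ H0 ⇒ log+=18
H0 returns (5, (6, 18))
H1 returns (5, (6, 18))
= (5, (6, 18))

Answer: (5, (6, 18))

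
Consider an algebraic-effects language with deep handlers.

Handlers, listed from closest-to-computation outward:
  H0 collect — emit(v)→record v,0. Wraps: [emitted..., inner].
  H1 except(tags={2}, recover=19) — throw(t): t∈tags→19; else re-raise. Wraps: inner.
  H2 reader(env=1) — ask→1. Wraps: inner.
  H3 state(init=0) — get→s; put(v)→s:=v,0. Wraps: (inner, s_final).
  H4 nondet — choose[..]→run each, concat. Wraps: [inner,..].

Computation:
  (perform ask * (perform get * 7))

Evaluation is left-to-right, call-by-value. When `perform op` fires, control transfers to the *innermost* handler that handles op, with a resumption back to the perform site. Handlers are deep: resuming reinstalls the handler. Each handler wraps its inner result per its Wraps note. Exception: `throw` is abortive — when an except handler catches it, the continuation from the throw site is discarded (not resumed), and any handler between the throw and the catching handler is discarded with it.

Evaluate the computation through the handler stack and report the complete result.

Answer: [([0], 0)]

Evaluation trace:
ask @ H2 ⇒ 1
get @ H3 ⇒ 0
H0 returns [0]
H1 returns [0]
H2 returns [0]
H3 returns ([0], 0)
H4 returns [([0], 0)]
= [([0], 0)]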